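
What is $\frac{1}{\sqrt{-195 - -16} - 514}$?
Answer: $- \frac{514}{264375} - \frac{i \sqrt{179}}{264375} \approx -0.0019442 - 5.0606 \cdot 10^{-5} i$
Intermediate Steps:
$\frac{1}{\sqrt{-195 - -16} - 514} = \frac{1}{\sqrt{-195 + 16} - 514} = \frac{1}{\sqrt{-179} - 514} = \frac{1}{i \sqrt{179} - 514} = \frac{1}{-514 + i \sqrt{179}}$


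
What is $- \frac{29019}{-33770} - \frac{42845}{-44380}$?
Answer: $\frac{273473887}{149871260} \approx 1.8247$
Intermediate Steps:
$- \frac{29019}{-33770} - \frac{42845}{-44380} = \left(-29019\right) \left(- \frac{1}{33770}\right) - - \frac{8569}{8876} = \frac{29019}{33770} + \frac{8569}{8876} = \frac{273473887}{149871260}$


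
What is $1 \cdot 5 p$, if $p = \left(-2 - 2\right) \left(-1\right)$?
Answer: $20$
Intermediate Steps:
$p = 4$ ($p = \left(-4\right) \left(-1\right) = 4$)
$1 \cdot 5 p = 1 \cdot 5 \cdot 4 = 5 \cdot 4 = 20$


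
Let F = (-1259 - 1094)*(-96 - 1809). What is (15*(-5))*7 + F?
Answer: 4481940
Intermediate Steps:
F = 4482465 (F = -2353*(-1905) = 4482465)
(15*(-5))*7 + F = (15*(-5))*7 + 4482465 = -75*7 + 4482465 = -525 + 4482465 = 4481940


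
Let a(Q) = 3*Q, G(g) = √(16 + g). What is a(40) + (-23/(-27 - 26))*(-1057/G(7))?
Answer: 120 - 1057*√23/53 ≈ 24.355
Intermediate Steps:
a(40) + (-23/(-27 - 26))*(-1057/G(7)) = 3*40 + (-23/(-27 - 26))*(-1057/√(16 + 7)) = 120 + (-23/(-53))*(-1057*√23/23) = 120 + (-1/53*(-23))*(-1057*√23/23) = 120 + 23*(-1057*√23/23)/53 = 120 - 1057*√23/53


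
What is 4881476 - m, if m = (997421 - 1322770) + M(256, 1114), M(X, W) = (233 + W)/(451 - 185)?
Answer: 1385014103/266 ≈ 5.2068e+6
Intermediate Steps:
M(X, W) = 233/266 + W/266 (M(X, W) = (233 + W)/266 = (233 + W)*(1/266) = 233/266 + W/266)
m = -86541487/266 (m = (997421 - 1322770) + (233/266 + (1/266)*1114) = -325349 + (233/266 + 557/133) = -325349 + 1347/266 = -86541487/266 ≈ -3.2534e+5)
4881476 - m = 4881476 - 1*(-86541487/266) = 4881476 + 86541487/266 = 1385014103/266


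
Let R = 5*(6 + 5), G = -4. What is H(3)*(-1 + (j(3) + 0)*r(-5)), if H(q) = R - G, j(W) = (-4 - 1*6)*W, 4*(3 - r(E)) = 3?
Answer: -8083/2 ≈ -4041.5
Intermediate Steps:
R = 55 (R = 5*11 = 55)
r(E) = 9/4 (r(E) = 3 - 1/4*3 = 3 - 3/4 = 9/4)
j(W) = -10*W (j(W) = (-4 - 6)*W = -10*W)
H(q) = 59 (H(q) = 55 - 1*(-4) = 55 + 4 = 59)
H(3)*(-1 + (j(3) + 0)*r(-5)) = 59*(-1 + (-10*3 + 0)*(9/4)) = 59*(-1 + (-30 + 0)*(9/4)) = 59*(-1 - 30*9/4) = 59*(-1 - 135/2) = 59*(-137/2) = -8083/2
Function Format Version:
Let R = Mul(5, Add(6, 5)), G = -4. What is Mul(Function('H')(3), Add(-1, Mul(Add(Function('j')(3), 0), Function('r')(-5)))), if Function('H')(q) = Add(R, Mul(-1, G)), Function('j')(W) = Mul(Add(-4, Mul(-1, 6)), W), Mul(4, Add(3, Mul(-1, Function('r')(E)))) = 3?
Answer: Rational(-8083, 2) ≈ -4041.5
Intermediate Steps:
R = 55 (R = Mul(5, 11) = 55)
Function('r')(E) = Rational(9, 4) (Function('r')(E) = Add(3, Mul(Rational(-1, 4), 3)) = Add(3, Rational(-3, 4)) = Rational(9, 4))
Function('j')(W) = Mul(-10, W) (Function('j')(W) = Mul(Add(-4, -6), W) = Mul(-10, W))
Function('H')(q) = 59 (Function('H')(q) = Add(55, Mul(-1, -4)) = Add(55, 4) = 59)
Mul(Function('H')(3), Add(-1, Mul(Add(Function('j')(3), 0), Function('r')(-5)))) = Mul(59, Add(-1, Mul(Add(Mul(-10, 3), 0), Rational(9, 4)))) = Mul(59, Add(-1, Mul(Add(-30, 0), Rational(9, 4)))) = Mul(59, Add(-1, Mul(-30, Rational(9, 4)))) = Mul(59, Add(-1, Rational(-135, 2))) = Mul(59, Rational(-137, 2)) = Rational(-8083, 2)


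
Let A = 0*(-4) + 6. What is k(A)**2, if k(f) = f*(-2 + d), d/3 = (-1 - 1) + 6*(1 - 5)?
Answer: 230400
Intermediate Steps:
A = 6 (A = 0 + 6 = 6)
d = -78 (d = 3*((-1 - 1) + 6*(1 - 5)) = 3*(-2 + 6*(-4)) = 3*(-2 - 24) = 3*(-26) = -78)
k(f) = -80*f (k(f) = f*(-2 - 78) = f*(-80) = -80*f)
k(A)**2 = (-80*6)**2 = (-480)**2 = 230400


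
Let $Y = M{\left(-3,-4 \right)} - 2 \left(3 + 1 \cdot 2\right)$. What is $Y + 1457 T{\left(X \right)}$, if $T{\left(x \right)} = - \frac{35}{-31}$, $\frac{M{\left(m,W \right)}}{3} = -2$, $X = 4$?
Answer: $1629$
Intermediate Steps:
$M{\left(m,W \right)} = -6$ ($M{\left(m,W \right)} = 3 \left(-2\right) = -6$)
$T{\left(x \right)} = \frac{35}{31}$ ($T{\left(x \right)} = \left(-35\right) \left(- \frac{1}{31}\right) = \frac{35}{31}$)
$Y = -16$ ($Y = -6 - 2 \left(3 + 1 \cdot 2\right) = -6 - 2 \left(3 + 2\right) = -6 - 10 = -16$)
$Y + 1457 T{\left(X \right)} = -16 + 1457 \cdot \frac{35}{31} = -16 + 1645 = 1629$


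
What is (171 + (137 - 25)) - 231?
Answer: 52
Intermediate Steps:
(171 + (137 - 25)) - 231 = (171 + 112) - 231 = 283 - 231 = 52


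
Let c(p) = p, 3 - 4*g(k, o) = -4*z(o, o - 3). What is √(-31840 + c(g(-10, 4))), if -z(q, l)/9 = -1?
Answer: I*√127321/2 ≈ 178.41*I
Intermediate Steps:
z(q, l) = 9 (z(q, l) = -9*(-1) = 9)
g(k, o) = 39/4 (g(k, o) = ¾ - (-1)*9 = ¾ - ¼*(-36) = ¾ + 9 = 39/4)
√(-31840 + c(g(-10, 4))) = √(-31840 + 39/4) = √(-127321/4) = I*√127321/2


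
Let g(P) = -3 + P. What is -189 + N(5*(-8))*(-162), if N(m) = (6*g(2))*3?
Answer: 2727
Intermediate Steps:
N(m) = -18 (N(m) = (6*(-3 + 2))*3 = (6*(-1))*3 = -6*3 = -18)
-189 + N(5*(-8))*(-162) = -189 - 18*(-162) = -189 + 2916 = 2727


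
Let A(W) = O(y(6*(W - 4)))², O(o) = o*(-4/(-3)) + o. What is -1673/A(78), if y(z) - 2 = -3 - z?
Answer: -2151/1386175 ≈ -0.0015518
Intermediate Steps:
y(z) = -1 - z (y(z) = 2 + (-3 - z) = -1 - z)
O(o) = 7*o/3 (O(o) = o*(-4*(-⅓)) + o = o*(4/3) + o = 4*o/3 + o = 7*o/3)
A(W) = (161/3 - 14*W)² (A(W) = (7*(-1 - 6*(W - 4))/3)² = (7*(-1 - 6*(-4 + W))/3)² = (7*(-1 - (-24 + 6*W))/3)² = (7*(-1 + (24 - 6*W))/3)² = (7*(23 - 6*W)/3)² = (161/3 - 14*W)²)
-1673/A(78) = -1673*9/(49*(-23 + 6*78)²) = -1673*9/(49*(-23 + 468)²) = -1673/((49/9)*445²) = -1673/((49/9)*198025) = -1673/9703225/9 = -1673*9/9703225 = -2151/1386175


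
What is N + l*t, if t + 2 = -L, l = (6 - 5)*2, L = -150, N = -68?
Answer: 228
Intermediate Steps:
l = 2 (l = 1*2 = 2)
t = 148 (t = -2 - 1*(-150) = -2 + 150 = 148)
N + l*t = -68 + 2*148 = -68 + 296 = 228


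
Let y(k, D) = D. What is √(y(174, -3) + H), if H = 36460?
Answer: √36457 ≈ 190.94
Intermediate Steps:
√(y(174, -3) + H) = √(-3 + 36460) = √36457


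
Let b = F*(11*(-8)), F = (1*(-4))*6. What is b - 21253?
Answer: -19141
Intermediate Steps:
F = -24 (F = -4*6 = -24)
b = 2112 (b = -264*(-8) = -24*(-88) = 2112)
b - 21253 = 2112 - 21253 = -19141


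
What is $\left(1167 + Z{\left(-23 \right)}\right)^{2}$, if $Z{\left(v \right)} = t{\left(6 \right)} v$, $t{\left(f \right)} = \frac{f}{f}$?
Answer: $1308736$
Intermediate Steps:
$t{\left(f \right)} = 1$
$Z{\left(v \right)} = v$ ($Z{\left(v \right)} = 1 v = v$)
$\left(1167 + Z{\left(-23 \right)}\right)^{2} = \left(1167 - 23\right)^{2} = 1144^{2} = 1308736$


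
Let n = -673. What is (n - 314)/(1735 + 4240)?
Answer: -987/5975 ≈ -0.16519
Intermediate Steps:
(n - 314)/(1735 + 4240) = (-673 - 314)/(1735 + 4240) = -987/5975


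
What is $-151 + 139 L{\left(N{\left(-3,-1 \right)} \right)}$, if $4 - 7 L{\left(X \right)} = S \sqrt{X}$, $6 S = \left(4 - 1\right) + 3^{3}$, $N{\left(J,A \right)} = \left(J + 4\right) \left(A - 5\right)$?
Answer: $- \frac{501}{7} - \frac{695 i \sqrt{6}}{7} \approx -71.571 - 243.2 i$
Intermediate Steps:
$N{\left(J,A \right)} = \left(-5 + A\right) \left(4 + J\right)$ ($N{\left(J,A \right)} = \left(4 + J\right) \left(-5 + A\right) = \left(-5 + A\right) \left(4 + J\right)$)
$S = 5$ ($S = \frac{\left(4 - 1\right) + 3^{3}}{6} = \frac{3 + 27}{6} = \frac{1}{6} \cdot 30 = 5$)
$L{\left(X \right)} = \frac{4}{7} - \frac{5 \sqrt{X}}{7}$
$-151 + 139 L{\left(N{\left(-3,-1 \right)} \right)} = -151 + 139 \left(\frac{4}{7} - \frac{5 \sqrt{-20 - -15 + 4 \left(-1\right) - -3}}{7}\right) = -151 + 139 \left(\frac{4}{7} - \frac{5 \sqrt{-20 + 15 - 4 + 3}}{7}\right) = -151 + 139 \left(\frac{4}{7} - \frac{5 \sqrt{-6}}{7}\right) = -151 + 139 \left(\frac{4}{7} - \frac{5 i \sqrt{6}}{7}\right) = -151 + \left(\frac{556}{7} - \frac{695 i \sqrt{6}}{7}\right) = - \frac{501}{7} - \frac{695 i \sqrt{6}}{7}$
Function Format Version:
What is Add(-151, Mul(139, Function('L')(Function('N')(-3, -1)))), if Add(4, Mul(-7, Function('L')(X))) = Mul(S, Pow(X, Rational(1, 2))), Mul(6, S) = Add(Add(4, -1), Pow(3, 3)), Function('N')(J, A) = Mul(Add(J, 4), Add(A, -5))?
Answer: Add(Rational(-501, 7), Mul(Rational(-695, 7), I, Pow(6, Rational(1, 2)))) ≈ Add(-71.571, Mul(-243.20, I))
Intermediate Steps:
Function('N')(J, A) = Mul(Add(-5, A), Add(4, J)) (Function('N')(J, A) = Mul(Add(4, J), Add(-5, A)) = Mul(Add(-5, A), Add(4, J)))
S = 5 (S = Mul(Rational(1, 6), Add(Add(4, -1), Pow(3, 3))) = Mul(Rational(1, 6), Add(3, 27)) = Mul(Rational(1, 6), 30) = 5)
Function('L')(X) = Add(Rational(4, 7), Mul(Rational(-5, 7), Pow(X, Rational(1, 2)))) (Function('L')(X) = Add(Rational(4, 7), Mul(Rational(-1, 7), Mul(5, Pow(X, Rational(1, 2))))) = Add(Rational(4, 7), Mul(Rational(-5, 7), Pow(X, Rational(1, 2)))))
Add(-151, Mul(139, Function('L')(Function('N')(-3, -1)))) = Add(-151, Mul(139, Add(Rational(4, 7), Mul(Rational(-5, 7), Pow(Add(-20, Mul(-5, -3), Mul(4, -1), Mul(-1, -3)), Rational(1, 2)))))) = Add(-151, Mul(139, Add(Rational(4, 7), Mul(Rational(-5, 7), Pow(Add(-20, 15, -4, 3), Rational(1, 2)))))) = Add(-151, Mul(139, Add(Rational(4, 7), Mul(Rational(-5, 7), Pow(-6, Rational(1, 2)))))) = Add(-151, Mul(139, Add(Rational(4, 7), Mul(Rational(-5, 7), Mul(I, Pow(6, Rational(1, 2))))))) = Add(-151, Mul(139, Add(Rational(4, 7), Mul(Rational(-5, 7), I, Pow(6, Rational(1, 2)))))) = Add(-151, Add(Rational(556, 7), Mul(Rational(-695, 7), I, Pow(6, Rational(1, 2))))) = Add(Rational(-501, 7), Mul(Rational(-695, 7), I, Pow(6, Rational(1, 2))))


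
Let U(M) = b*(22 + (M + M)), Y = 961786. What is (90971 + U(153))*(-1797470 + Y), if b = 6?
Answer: -77667635276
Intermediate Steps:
U(M) = 132 + 12*M (U(M) = 6*(22 + (M + M)) = 6*(22 + 2*M) = 132 + 12*M)
(90971 + U(153))*(-1797470 + Y) = (90971 + (132 + 12*153))*(-1797470 + 961786) = (90971 + (132 + 1836))*(-835684) = (90971 + 1968)*(-835684) = 92939*(-835684) = -77667635276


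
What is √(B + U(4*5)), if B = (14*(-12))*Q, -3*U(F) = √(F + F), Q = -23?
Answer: √(34776 - 6*√10)/3 ≈ 62.144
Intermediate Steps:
U(F) = -√2*√F/3 (U(F) = -√(F + F)/3 = -√2*√F/3)
B = 3864 (B = (14*(-12))*(-23) = -168*(-23) = 3864)
√(B + U(4*5)) = √(3864 - √2*√(4*5)/3) = √(3864 - √2*√20/3) = √(3864 - √2*2*√5/3) = √(3864 - 2*√10/3)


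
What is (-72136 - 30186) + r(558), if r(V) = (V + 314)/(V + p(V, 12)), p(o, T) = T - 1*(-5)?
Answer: -58834278/575 ≈ -1.0232e+5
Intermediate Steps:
p(o, T) = 5 + T (p(o, T) = T + 5 = 5 + T)
r(V) = (314 + V)/(17 + V) (r(V) = (V + 314)/(V + (5 + 12)) = (314 + V)/(V + 17) = (314 + V)/(17 + V))
(-72136 - 30186) + r(558) = (-72136 - 30186) + (314 + 558)/(17 + 558) = -102322 + 872/575 = -58834278/575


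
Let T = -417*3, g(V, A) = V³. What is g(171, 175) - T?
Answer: 5001462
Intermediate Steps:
T = -1251
g(171, 175) - T = 171³ - 1*(-1251) = 5000211 + 1251 = 5001462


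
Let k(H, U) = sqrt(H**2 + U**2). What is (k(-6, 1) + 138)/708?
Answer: 23/118 + sqrt(37)/708 ≈ 0.20351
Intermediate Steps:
(k(-6, 1) + 138)/708 = (sqrt((-6)**2 + 1**2) + 138)/708 = (sqrt(36 + 1) + 138)*(1/708) = (sqrt(37) + 138)*(1/708) = (138 + sqrt(37))*(1/708) = 23/118 + sqrt(37)/708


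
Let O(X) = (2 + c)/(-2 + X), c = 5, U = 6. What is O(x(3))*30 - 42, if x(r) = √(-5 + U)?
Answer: -252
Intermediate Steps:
x(r) = 1 (x(r) = √(-5 + 6) = √1 = 1)
O(X) = 7/(-2 + X) (O(X) = (2 + 5)/(-2 + X) = 7/(-2 + X))
O(x(3))*30 - 42 = (7/(-2 + 1))*30 - 42 = (7/(-1))*30 - 42 = (7*(-1))*30 - 42 = -7*30 - 42 = -210 - 42 = -252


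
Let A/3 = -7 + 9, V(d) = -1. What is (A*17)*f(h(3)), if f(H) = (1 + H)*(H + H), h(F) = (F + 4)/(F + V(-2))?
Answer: 3213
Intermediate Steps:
h(F) = (4 + F)/(-1 + F) (h(F) = (F + 4)/(F - 1) = (4 + F)/(-1 + F))
f(H) = 2*H*(1 + H) (f(H) = (1 + H)*(2*H) = 2*H*(1 + H))
A = 6 (A = 3*(-7 + 9) = 3*2 = 6)
(A*17)*f(h(3)) = (6*17)*(2*((4 + 3)/(-1 + 3))*(1 + (4 + 3)/(-1 + 3))) = 102*(2*(7/2)*(1 + 7/2)) = 102*(2*(7/2)*(9/2)) = 102*(63/2) = 3213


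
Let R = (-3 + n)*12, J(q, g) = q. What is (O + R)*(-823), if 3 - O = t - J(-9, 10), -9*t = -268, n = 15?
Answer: -801602/9 ≈ -89067.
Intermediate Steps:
t = 268/9 (t = -⅑*(-268) = 268/9 ≈ 29.778)
R = 144 (R = (-3 + 15)*12 = 12*12 = 144)
O = -322/9 (O = 3 - (268/9 - 1*(-9)) = 3 - (268/9 + 9) = 3 - 1*349/9 = 3 - 349/9 = -322/9 ≈ -35.778)
(O + R)*(-823) = (-322/9 + 144)*(-823) = (974/9)*(-823) = -801602/9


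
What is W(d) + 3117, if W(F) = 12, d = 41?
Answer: 3129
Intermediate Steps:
W(d) + 3117 = 12 + 3117 = 3129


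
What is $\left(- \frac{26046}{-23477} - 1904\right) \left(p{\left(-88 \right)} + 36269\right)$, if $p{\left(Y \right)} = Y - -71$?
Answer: $- \frac{1619527720824}{23477} \approx -6.8984 \cdot 10^{7}$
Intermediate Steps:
$p{\left(Y \right)} = 71 + Y$ ($p{\left(Y \right)} = Y + 71 = 71 + Y$)
$\left(- \frac{26046}{-23477} - 1904\right) \left(p{\left(-88 \right)} + 36269\right) = \left(- \frac{26046}{-23477} - 1904\right) \left(\left(71 - 88\right) + 36269\right) = \left(\left(-26046\right) \left(- \frac{1}{23477}\right) - 1904\right) \left(-17 + 36269\right) = \left(\frac{26046}{23477} - 1904\right) 36252 = \left(- \frac{44674162}{23477}\right) 36252 = - \frac{1619527720824}{23477}$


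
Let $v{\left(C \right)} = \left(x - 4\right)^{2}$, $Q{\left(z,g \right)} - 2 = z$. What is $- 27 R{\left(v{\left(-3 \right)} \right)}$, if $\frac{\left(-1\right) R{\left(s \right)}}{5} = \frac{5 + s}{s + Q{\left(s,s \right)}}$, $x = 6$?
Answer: $\frac{243}{2} \approx 121.5$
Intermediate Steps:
$Q{\left(z,g \right)} = 2 + z$
$v{\left(C \right)} = 4$ ($v{\left(C \right)} = \left(6 - 4\right)^{2} = 2^{2} = 4$)
$R{\left(s \right)} = - \frac{5 \left(5 + s\right)}{2 + 2 s}$ ($R{\left(s \right)} = - 5 \frac{5 + s}{s + \left(2 + s\right)} = - 5 \frac{5 + s}{2 + 2 s} = - \frac{5 \left(5 + s\right)}{2 + 2 s}$)
$- 27 R{\left(v{\left(-3 \right)} \right)} = - 27 \frac{5 \left(-5 - 4\right)}{2 \left(1 + 4\right)} = - 27 \frac{5 \left(-5 - 4\right)}{2 \cdot 5} = - 27 \cdot \frac{5}{2} \cdot \frac{1}{5} \left(-9\right) = \left(-27\right) \left(- \frac{9}{2}\right) = \frac{243}{2}$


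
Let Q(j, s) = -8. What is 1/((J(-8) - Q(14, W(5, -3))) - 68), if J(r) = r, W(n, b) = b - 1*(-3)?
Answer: -1/68 ≈ -0.014706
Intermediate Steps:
W(n, b) = 3 + b (W(n, b) = b + 3 = 3 + b)
1/((J(-8) - Q(14, W(5, -3))) - 68) = 1/((-8 - 1*(-8)) - 68) = 1/((-8 + 8) - 68) = 1/(0 - 68) = 1/(-68) = -1/68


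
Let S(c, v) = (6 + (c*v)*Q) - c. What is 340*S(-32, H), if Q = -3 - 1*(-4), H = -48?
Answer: 535160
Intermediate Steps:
Q = 1 (Q = -3 + 4 = 1)
S(c, v) = 6 - c + c*v (S(c, v) = (6 + (c*v)*1) - c = (6 + c*v) - c = 6 - c + c*v)
340*S(-32, H) = 340*(6 - 1*(-32) - 32*(-48)) = 340*(6 + 32 + 1536) = 340*1574 = 535160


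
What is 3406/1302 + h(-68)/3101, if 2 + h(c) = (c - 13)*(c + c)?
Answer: 1778731/288393 ≈ 6.1677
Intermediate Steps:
h(c) = -2 + 2*c*(-13 + c) (h(c) = -2 + (c - 13)*(c + c) = -2 + (-13 + c)*(2*c) = -2 + 2*c*(-13 + c))
3406/1302 + h(-68)/3101 = 3406/1302 + (-2 - 26*(-68) + 2*(-68)**2)/3101 = 3406*(1/1302) + (-2 + 1768 + 2*4624)*(1/3101) = 1703/651 + (-2 + 1768 + 9248)*(1/3101) = 1703/651 + 11014*(1/3101) = 1703/651 + 11014/3101 = 1778731/288393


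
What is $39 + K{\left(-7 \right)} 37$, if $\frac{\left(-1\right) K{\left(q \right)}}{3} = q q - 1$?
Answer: $-5289$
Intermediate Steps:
$K{\left(q \right)} = 3 - 3 q^{2}$ ($K{\left(q \right)} = - 3 \left(q q - 1\right) = - 3 \left(q^{2} - 1\right) = - 3 \left(-1 + q^{2}\right) = 3 - 3 q^{2}$)
$39 + K{\left(-7 \right)} 37 = 39 + \left(3 - 3 \left(-7\right)^{2}\right) 37 = 39 + \left(3 - 147\right) 37 = 39 - 5328 = -5289$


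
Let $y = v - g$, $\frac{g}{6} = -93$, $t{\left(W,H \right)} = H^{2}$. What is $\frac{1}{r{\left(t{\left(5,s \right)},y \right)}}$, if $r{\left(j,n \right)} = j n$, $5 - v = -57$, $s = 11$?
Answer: $\frac{1}{75020} \approx 1.333 \cdot 10^{-5}$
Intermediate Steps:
$v = 62$ ($v = 5 - -57 = 5 + 57 = 62$)
$g = -558$ ($g = 6 \left(-93\right) = -558$)
$y = 620$ ($y = 62 - -558 = 62 + 558 = 620$)
$\frac{1}{r{\left(t{\left(5,s \right)},y \right)}} = \frac{1}{11^{2} \cdot 620} = \frac{1}{121 \cdot 620} = \frac{1}{75020}$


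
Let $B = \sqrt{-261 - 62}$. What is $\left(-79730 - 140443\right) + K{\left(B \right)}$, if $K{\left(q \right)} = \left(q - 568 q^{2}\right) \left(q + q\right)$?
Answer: $-220819 + 366928 i \sqrt{323} \approx -2.2082 \cdot 10^{5} + 6.5945 \cdot 10^{6} i$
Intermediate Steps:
$B = i \sqrt{323}$ ($B = \sqrt{-323} = i \sqrt{323} \approx 17.972 i$)
$K{\left(q \right)} = 2 q \left(q - 568 q^{2}\right)$ ($K{\left(q \right)} = \left(q - 568 q^{2}\right) 2 q = 2 q \left(q - 568 q^{2}\right)$)
$\left(-79730 - 140443\right) + K{\left(B \right)} = \left(-79730 - 140443\right) + \left(i \sqrt{323}\right)^{2} \left(2 - 1136 i \sqrt{323}\right) = -220173 - 323 \left(2 - 1136 i \sqrt{323}\right) = -220173 - \left(646 - 366928 i \sqrt{323}\right) = -220819 + 366928 i \sqrt{323}$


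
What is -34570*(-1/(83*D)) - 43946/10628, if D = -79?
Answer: -327781941/34843898 ≈ -9.4072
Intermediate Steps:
-34570*(-1/(83*D)) - 43946/10628 = -34570/((-83*(-79))) - 43946/10628 = -34570/6557 - 43946*1/10628 = -34570*1/6557 - 21973/5314 = -34570/6557 - 21973/5314 = -327781941/34843898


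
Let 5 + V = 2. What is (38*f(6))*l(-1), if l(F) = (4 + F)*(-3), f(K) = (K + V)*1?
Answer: -1026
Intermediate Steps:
V = -3 (V = -5 + 2 = -3)
f(K) = -3 + K (f(K) = (K - 3)*1 = (-3 + K)*1 = -3 + K)
l(F) = -12 - 3*F
(38*f(6))*l(-1) = (38*(-3 + 6))*(-12 - 3*(-1)) = (38*3)*(-12 + 3) = 114*(-9) = -1026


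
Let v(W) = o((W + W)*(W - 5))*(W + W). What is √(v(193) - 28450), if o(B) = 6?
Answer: I*√26134 ≈ 161.66*I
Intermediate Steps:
v(W) = 12*W (v(W) = 6*(W + W) = 6*(2*W) = 12*W)
√(v(193) - 28450) = √(12*193 - 28450) = √(2316 - 28450) = √(-26134) = I*√26134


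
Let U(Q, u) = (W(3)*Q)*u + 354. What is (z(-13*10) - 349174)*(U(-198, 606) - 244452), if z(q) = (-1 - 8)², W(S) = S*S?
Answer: 462195641070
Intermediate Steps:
W(S) = S²
U(Q, u) = 354 + 9*Q*u (U(Q, u) = (3²*Q)*u + 354 = (9*Q)*u + 354 = 9*Q*u + 354 = 354 + 9*Q*u)
z(q) = 81 (z(q) = (-9)² = 81)
(z(-13*10) - 349174)*(U(-198, 606) - 244452) = (81 - 349174)*((354 + 9*(-198)*606) - 244452) = -349093*((354 - 1079892) - 244452) = -349093*(-1079538 - 244452) = -349093*(-1323990) = 462195641070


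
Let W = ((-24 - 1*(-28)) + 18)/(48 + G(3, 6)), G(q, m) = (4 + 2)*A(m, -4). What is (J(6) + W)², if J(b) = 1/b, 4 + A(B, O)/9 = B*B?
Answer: 2809/87616 ≈ 0.032060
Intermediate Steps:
A(B, O) = -36 + 9*B² (A(B, O) = -36 + 9*(B*B) = -36 + 9*B²)
G(q, m) = -216 + 54*m² (G(q, m) = (4 + 2)*(-36 + 9*m²) = 6*(-36 + 9*m²) = -216 + 54*m²)
J(b) = 1/b
W = 11/888 (W = ((-24 - 1*(-28)) + 18)/(48 + (-216 + 54*6²)) = ((-24 + 28) + 18)/(48 + (-216 + 54*36)) = (4 + 18)/(48 + (-216 + 1944)) = 22/(48 + 1728) = 22/1776 = 22*(1/1776) = 11/888 ≈ 0.012387)
(J(6) + W)² = (1/6 + 11/888)² = (⅙ + 11/888)² = (53/296)² = 2809/87616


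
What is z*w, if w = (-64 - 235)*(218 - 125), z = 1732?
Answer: -48161724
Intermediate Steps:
w = -27807 (w = -299*93 = -27807)
z*w = 1732*(-27807) = -48161724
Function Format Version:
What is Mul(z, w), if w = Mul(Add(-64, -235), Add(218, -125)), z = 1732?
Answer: -48161724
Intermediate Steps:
w = -27807 (w = Mul(-299, 93) = -27807)
Mul(z, w) = Mul(1732, -27807) = -48161724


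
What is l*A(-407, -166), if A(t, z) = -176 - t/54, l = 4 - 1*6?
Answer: 9097/27 ≈ 336.93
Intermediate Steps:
l = -2 (l = 4 - 6 = -2)
A(t, z) = -176 - t/54
l*A(-407, -166) = -2*(-176 - 1/54*(-407)) = -2*(-176 + 407/54) = -2*(-9097/54) = 9097/27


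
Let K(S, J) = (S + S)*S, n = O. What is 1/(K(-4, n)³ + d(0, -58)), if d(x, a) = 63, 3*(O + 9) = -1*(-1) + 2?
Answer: 1/32831 ≈ 3.0459e-5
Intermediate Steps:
O = -8 (O = -9 + (-1*(-1) + 2)/3 = -9 + (1 + 2)/3 = -9 + (⅓)*3 = -9 + 1 = -8)
n = -8
K(S, J) = 2*S² (K(S, J) = (2*S)*S = 2*S²)
1/(K(-4, n)³ + d(0, -58)) = 1/((2*(-4)²)³ + 63) = 1/((2*16)³ + 63) = 1/(32³ + 63) = 1/(32768 + 63) = 1/32831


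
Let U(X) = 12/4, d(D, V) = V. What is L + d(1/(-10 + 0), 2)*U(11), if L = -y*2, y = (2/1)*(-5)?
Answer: 26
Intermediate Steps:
y = -10 (y = (2*1)*(-5) = 2*(-5) = -10)
U(X) = 3 (U(X) = 12*(1/4) = 3)
L = 20 (L = -1*(-10)*2 = 10*2 = 20)
L + d(1/(-10 + 0), 2)*U(11) = 20 + 2*3 = 20 + 6 = 26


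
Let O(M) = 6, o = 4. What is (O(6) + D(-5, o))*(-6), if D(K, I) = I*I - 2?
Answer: -120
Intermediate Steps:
D(K, I) = -2 + I² (D(K, I) = I² - 2 = -2 + I²)
(O(6) + D(-5, o))*(-6) = (6 + (-2 + 4²))*(-6) = (6 + (-2 + 16))*(-6) = (6 + 14)*(-6) = 20*(-6) = -120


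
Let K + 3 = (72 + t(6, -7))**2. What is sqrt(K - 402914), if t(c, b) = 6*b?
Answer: I*sqrt(402017) ≈ 634.05*I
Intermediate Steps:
K = 897 (K = -3 + (72 + 6*(-7))**2 = -3 + (72 - 42)**2 = -3 + 30**2 = -3 + 900 = 897)
sqrt(K - 402914) = sqrt(897 - 402914) = sqrt(-402017) = I*sqrt(402017)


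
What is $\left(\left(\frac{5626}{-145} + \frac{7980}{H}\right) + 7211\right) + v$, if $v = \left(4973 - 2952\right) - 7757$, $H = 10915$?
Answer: $\frac{15684103}{10915} \approx 1436.9$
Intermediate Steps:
$v = -5736$ ($v = \left(4973 - 2952\right) - 7757 = 2021 - 7757 = -5736$)
$\left(\left(\frac{5626}{-145} + \frac{7980}{H}\right) + 7211\right) + v = \left(\left(\frac{5626}{-145} + \frac{7980}{10915}\right) + 7211\right) - 5736 = \left(\left(5626 \left(- \frac{1}{145}\right) + 7980 \cdot \frac{1}{10915}\right) + 7211\right) - 5736 = \left(\left(- \frac{194}{5} + \frac{1596}{2183}\right) + 7211\right) - 5736 = \left(- \frac{415522}{10915} + 7211\right) - 5736 = \frac{78292543}{10915} - 5736 = \frac{15684103}{10915}$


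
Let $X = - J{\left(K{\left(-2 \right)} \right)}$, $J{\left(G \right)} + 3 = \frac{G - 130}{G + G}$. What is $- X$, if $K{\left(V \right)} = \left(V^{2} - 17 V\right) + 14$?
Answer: $- \frac{15}{4} \approx -3.75$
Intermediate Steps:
$K{\left(V \right)} = 14 + V^{2} - 17 V$
$J{\left(G \right)} = -3 + \frac{-130 + G}{2 G}$ ($J{\left(G \right)} = -3 + \frac{G - 130}{G + G} = -3 + \frac{G - 130}{2 G} = -3 + \left(-130 + G\right) \frac{1}{2 G} = -3 + \frac{-130 + G}{2 G}$)
$X = \frac{15}{4}$ ($X = - (- \frac{5}{2} - \frac{65}{14 + \left(-2\right)^{2} - -34}) = - (- \frac{5}{2} - \frac{65}{14 + 4 + 34}) = - (- \frac{5}{2} - \frac{65}{52}) = - (- \frac{5}{2} - \frac{5}{4}) = \left(-1\right) \left(- \frac{15}{4}\right) = \frac{15}{4} \approx 3.75$)
$- X = \left(-1\right) \frac{15}{4} = - \frac{15}{4}$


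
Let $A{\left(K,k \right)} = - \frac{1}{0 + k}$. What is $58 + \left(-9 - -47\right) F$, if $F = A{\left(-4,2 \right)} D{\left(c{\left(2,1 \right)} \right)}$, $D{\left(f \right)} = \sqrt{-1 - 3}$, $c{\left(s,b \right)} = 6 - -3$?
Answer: $58 - 38 i \approx 58.0 - 38.0 i$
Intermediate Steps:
$c{\left(s,b \right)} = 9$ ($c{\left(s,b \right)} = 6 + 3 = 9$)
$D{\left(f \right)} = 2 i$ ($D{\left(f \right)} = \sqrt{-4} = 2 i$)
$A{\left(K,k \right)} = - \frac{1}{k}$
$F = - i$ ($F = - \frac{1}{2} \cdot 2 i = \left(-1\right) \frac{1}{2} \cdot 2 i = - \frac{2 i}{2} = - i \approx - 1.0 i$)
$58 + \left(-9 - -47\right) F = 58 + \left(-9 - -47\right) \left(- i\right) = 58 + \left(-9 + 47\right) \left(- i\right) = 58 + 38 \left(- i\right) = 58 - 38 i$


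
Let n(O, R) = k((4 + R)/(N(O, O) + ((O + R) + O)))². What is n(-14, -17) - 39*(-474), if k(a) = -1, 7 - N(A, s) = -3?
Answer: 18487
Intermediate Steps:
N(A, s) = 10 (N(A, s) = 7 - 1*(-3) = 7 + 3 = 10)
n(O, R) = 1 (n(O, R) = (-1)² = 1)
n(-14, -17) - 39*(-474) = 1 - 39*(-474) = 1 + 18486 = 18487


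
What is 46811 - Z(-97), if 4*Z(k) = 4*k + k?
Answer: 187729/4 ≈ 46932.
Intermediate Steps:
Z(k) = 5*k/4 (Z(k) = (4*k + k)/4 = (5*k)/4 = 5*k/4)
46811 - Z(-97) = 46811 - 5*(-97)/4 = 46811 - 1*(-485/4) = 46811 + 485/4 = 187729/4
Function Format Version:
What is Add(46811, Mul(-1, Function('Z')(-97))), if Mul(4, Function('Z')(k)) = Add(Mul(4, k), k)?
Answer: Rational(187729, 4) ≈ 46932.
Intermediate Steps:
Function('Z')(k) = Mul(Rational(5, 4), k) (Function('Z')(k) = Mul(Rational(1, 4), Add(Mul(4, k), k)) = Mul(Rational(1, 4), Mul(5, k)) = Mul(Rational(5, 4), k))
Add(46811, Mul(-1, Function('Z')(-97))) = Add(46811, Mul(-1, Mul(Rational(5, 4), -97))) = Add(46811, Mul(-1, Rational(-485, 4))) = Add(46811, Rational(485, 4)) = Rational(187729, 4)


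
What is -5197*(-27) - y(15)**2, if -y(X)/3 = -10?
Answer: 139419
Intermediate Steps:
y(X) = 30 (y(X) = -3*(-10) = 30)
-5197*(-27) - y(15)**2 = -5197*(-27) - 1*30**2 = 140319 - 1*900 = 140319 - 900 = 139419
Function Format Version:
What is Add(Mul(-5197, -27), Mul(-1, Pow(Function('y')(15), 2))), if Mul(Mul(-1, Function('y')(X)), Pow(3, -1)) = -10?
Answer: 139419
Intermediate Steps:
Function('y')(X) = 30 (Function('y')(X) = Mul(-3, -10) = 30)
Add(Mul(-5197, -27), Mul(-1, Pow(Function('y')(15), 2))) = Add(Mul(-5197, -27), Mul(-1, Pow(30, 2))) = Add(140319, Mul(-1, 900)) = Add(140319, -900) = 139419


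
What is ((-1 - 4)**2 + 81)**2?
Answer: 11236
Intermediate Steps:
((-1 - 4)**2 + 81)**2 = ((-5)**2 + 81)**2 = (25 + 81)**2 = 106**2 = 11236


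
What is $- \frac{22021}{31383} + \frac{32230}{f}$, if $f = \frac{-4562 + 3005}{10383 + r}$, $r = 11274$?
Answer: $- \frac{2433947628203}{5429259} \approx -4.483 \cdot 10^{5}$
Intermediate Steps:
$f = - \frac{519}{7219}$ ($f = \frac{-4562 + 3005}{10383 + 11274} = - \frac{1557}{21657} = \left(-1557\right) \frac{1}{21657} = - \frac{519}{7219} \approx -0.071894$)
$- \frac{22021}{31383} + \frac{32230}{f} = - \frac{22021}{31383} + \frac{32230}{- \frac{519}{7219}} = \left(-22021\right) \frac{1}{31383} + 32230 \left(- \frac{7219}{519}\right) = - \frac{22021}{31383} - \frac{232668370}{519} = - \frac{2433947628203}{5429259}$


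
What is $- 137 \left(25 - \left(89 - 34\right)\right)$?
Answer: $4110$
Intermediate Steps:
$- 137 \left(25 - \left(89 - 34\right)\right) = - 137 \left(25 - 55\right) = \left(-137\right) \left(-30\right) = 4110$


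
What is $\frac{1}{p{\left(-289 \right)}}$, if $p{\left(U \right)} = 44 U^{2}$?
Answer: $\frac{1}{3674924} \approx 2.7211 \cdot 10^{-7}$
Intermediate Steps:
$\frac{1}{p{\left(-289 \right)}} = \frac{1}{44 \left(-289\right)^{2}} = \frac{1}{44 \cdot 83521} = \frac{1}{3674924}$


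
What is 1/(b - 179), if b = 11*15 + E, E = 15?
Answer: 1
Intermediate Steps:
b = 180 (b = 11*15 + 15 = 165 + 15 = 180)
1/(b - 179) = 1/(180 - 179) = 1/1 = 1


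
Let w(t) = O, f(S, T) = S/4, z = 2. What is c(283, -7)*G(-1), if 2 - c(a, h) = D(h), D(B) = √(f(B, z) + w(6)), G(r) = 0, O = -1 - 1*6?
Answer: 0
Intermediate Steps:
f(S, T) = S/4 (f(S, T) = S*(¼) = S/4)
O = -7 (O = -1 - 6 = -7)
w(t) = -7
D(B) = √(-7 + B/4) (D(B) = √(B/4 - 7) = √(-7 + B/4))
c(a, h) = 2 - √(-28 + h)/2
c(283, -7)*G(-1) = (2 - √(-28 - 7)/2)*0 = (2 - I*√35/2)*0 = 0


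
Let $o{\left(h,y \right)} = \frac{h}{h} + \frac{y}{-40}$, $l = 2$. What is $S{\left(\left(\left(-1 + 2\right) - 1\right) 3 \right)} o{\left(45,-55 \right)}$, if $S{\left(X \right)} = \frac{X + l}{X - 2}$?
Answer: $- \frac{19}{8} \approx -2.375$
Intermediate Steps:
$o{\left(h,y \right)} = 1 - \frac{y}{40}$ ($o{\left(h,y \right)} = 1 + y \left(- \frac{1}{40}\right) = 1 - \frac{y}{40}$)
$S{\left(X \right)} = \frac{2 + X}{-2 + X}$ ($S{\left(X \right)} = \frac{X + 2}{X - 2} = \frac{2 + X}{-2 + X}$)
$S{\left(\left(\left(-1 + 2\right) - 1\right) 3 \right)} o{\left(45,-55 \right)} = \frac{2 + \left(\left(-1 + 2\right) - 1\right) 3}{-2 + \left(\left(-1 + 2\right) - 1\right) 3} \left(1 - - \frac{11}{8}\right) = \frac{2 + \left(1 - 1\right) 3}{-2 + \left(1 - 1\right) 3} \left(1 + \frac{11}{8}\right) = \frac{2 + 0 \cdot 3}{-2 + 0 \cdot 3} \cdot \frac{19}{8} = \frac{2 + 0}{-2 + 0} \cdot \frac{19}{8} = \frac{1}{-2} \cdot 2 \cdot \frac{19}{8} = \left(- \frac{1}{2}\right) 2 \cdot \frac{19}{8} = \left(-1\right) \frac{19}{8} = - \frac{19}{8}$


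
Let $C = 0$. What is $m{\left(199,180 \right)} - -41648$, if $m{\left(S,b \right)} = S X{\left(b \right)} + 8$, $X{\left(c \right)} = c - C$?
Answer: $77476$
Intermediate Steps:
$X{\left(c \right)} = c$ ($X{\left(c \right)} = c - 0 = c + 0 = c$)
$m{\left(S,b \right)} = 8 + S b$ ($m{\left(S,b \right)} = S b + 8 = 8 + S b$)
$m{\left(199,180 \right)} - -41648 = \left(8 + 199 \cdot 180\right) - -41648 = \left(8 + 35820\right) + 41648 = 35828 + 41648 = 77476$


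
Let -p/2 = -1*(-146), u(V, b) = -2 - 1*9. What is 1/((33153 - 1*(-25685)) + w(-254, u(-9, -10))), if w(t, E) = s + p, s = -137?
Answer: 1/58409 ≈ 1.7121e-5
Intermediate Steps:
u(V, b) = -11 (u(V, b) = -2 - 9 = -11)
p = -292 (p = -(-2)*(-146) = -2*146 = -292)
w(t, E) = -429 (w(t, E) = -137 - 292 = -429)
1/((33153 - 1*(-25685)) + w(-254, u(-9, -10))) = 1/((33153 - 1*(-25685)) - 429) = 1/((33153 + 25685) - 429) = 1/(58838 - 429) = 1/58409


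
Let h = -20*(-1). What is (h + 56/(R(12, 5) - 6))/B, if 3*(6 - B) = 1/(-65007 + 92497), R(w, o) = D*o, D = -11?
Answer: 95995080/30183959 ≈ 3.1803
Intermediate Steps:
R(w, o) = -11*o
h = 20
B = 494819/82470 (B = 6 - 1/(3*(-65007 + 92497)) = 6 - ⅓/27490 = 6 - ⅓*1/27490 = 6 - 1/82470 = 494819/82470 ≈ 6.0000)
(h + 56/(R(12, 5) - 6))/B = (20 + 56/(-11*5 - 6))/(494819/82470) = (20 + 56/(-55 - 6))*(82470/494819) = (20 + 56/(-61))*(82470/494819) = (20 + 56*(-1/61))*(82470/494819) = (20 - 56/61)*(82470/494819) = (1164/61)*(82470/494819) = 95995080/30183959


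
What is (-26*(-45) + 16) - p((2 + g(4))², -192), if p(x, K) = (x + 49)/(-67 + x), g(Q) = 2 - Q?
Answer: 79511/67 ≈ 1186.7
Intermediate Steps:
p(x, K) = (49 + x)/(-67 + x)
(-26*(-45) + 16) - p((2 + g(4))², -192) = (-26*(-45) + 16) - (49 + (2 + (2 - 1*4))²)/(-67 + (2 + (2 - 1*4))²) = (1170 + 16) - (49 + (2 + (2 - 4))²)/(-67 + (2 + (2 - 4))²) = 1186 - (49 + (2 - 2)²)/(-67 + (2 - 2)²) = 1186 - (49 + 0²)/(-67 + 0²) = 1186 - (49 + 0)/(-67 + 0) = 1186 - 49/(-67) = 1186 - (-1)*49/67 = 1186 - 1*(-49/67) = 1186 + 49/67 = 79511/67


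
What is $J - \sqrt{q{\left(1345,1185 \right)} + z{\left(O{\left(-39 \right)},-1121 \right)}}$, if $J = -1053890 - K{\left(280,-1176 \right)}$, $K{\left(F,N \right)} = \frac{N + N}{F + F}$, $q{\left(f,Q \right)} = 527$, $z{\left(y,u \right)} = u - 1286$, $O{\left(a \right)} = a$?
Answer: $- \frac{5269429}{5} - 2 i \sqrt{470} \approx -1.0539 \cdot 10^{6} - 43.359 i$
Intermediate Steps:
$z{\left(y,u \right)} = -1286 + u$
$K{\left(F,N \right)} = \frac{N}{F}$ ($K{\left(F,N \right)} = \frac{2 N}{2 F} = 2 N \frac{1}{2 F} = \frac{N}{F}$)
$J = - \frac{5269429}{5}$ ($J = -1053890 - - \frac{1176}{280} = -1053890 - \left(-1176\right) \frac{1}{280} = -1053890 - - \frac{21}{5} = -1053890 + \frac{21}{5} = - \frac{5269429}{5} \approx -1.0539 \cdot 10^{6}$)
$J - \sqrt{q{\left(1345,1185 \right)} + z{\left(O{\left(-39 \right)},-1121 \right)}} = - \frac{5269429}{5} - \sqrt{527 - 2407} = - \frac{5269429}{5} - \sqrt{-1880} = - \frac{5269429}{5} - 2 i \sqrt{470}$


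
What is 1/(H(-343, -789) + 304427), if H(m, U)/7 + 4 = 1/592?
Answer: 592/180204215 ≈ 3.2852e-6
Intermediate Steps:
H(m, U) = -16569/592 (H(m, U) = -28 + 7/592 = -16569/592)
1/(H(-343, -789) + 304427) = 1/(-16569/592 + 304427) = 1/(180204215/592) = 592/180204215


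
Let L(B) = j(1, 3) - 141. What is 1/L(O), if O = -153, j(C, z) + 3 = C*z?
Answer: -1/141 ≈ -0.0070922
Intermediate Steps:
j(C, z) = -3 + C*z
L(B) = -141 (L(B) = (-3 + 1*3) - 141 = (-3 + 3) - 141 = 0 - 141 = -141)
1/L(O) = 1/(-141) = -1/141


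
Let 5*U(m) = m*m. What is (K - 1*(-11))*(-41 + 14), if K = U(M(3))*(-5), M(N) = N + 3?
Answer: 675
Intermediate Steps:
M(N) = 3 + N
U(m) = m²/5 (U(m) = (m*m)/5 = m²/5)
K = -36 (K = ((3 + 3)²/5)*(-5) = ((⅕)*6²)*(-5) = ((⅕)*36)*(-5) = (36/5)*(-5) = -36)
(K - 1*(-11))*(-41 + 14) = (-36 - 1*(-11))*(-41 + 14) = (-36 + 11)*(-27) = -25*(-27) = 675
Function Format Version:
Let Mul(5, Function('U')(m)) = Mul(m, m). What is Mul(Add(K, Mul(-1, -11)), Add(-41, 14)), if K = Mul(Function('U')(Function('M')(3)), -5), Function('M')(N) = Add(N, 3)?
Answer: 675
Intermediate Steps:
Function('M')(N) = Add(3, N)
Function('U')(m) = Mul(Rational(1, 5), Pow(m, 2)) (Function('U')(m) = Mul(Rational(1, 5), Mul(m, m)) = Mul(Rational(1, 5), Pow(m, 2)))
K = -36 (K = Mul(Mul(Rational(1, 5), Pow(Add(3, 3), 2)), -5) = Mul(Mul(Rational(1, 5), Pow(6, 2)), -5) = Mul(Mul(Rational(1, 5), 36), -5) = Mul(Rational(36, 5), -5) = -36)
Mul(Add(K, Mul(-1, -11)), Add(-41, 14)) = Mul(Add(-36, Mul(-1, -11)), Add(-41, 14)) = Mul(Add(-36, 11), -27) = Mul(-25, -27) = 675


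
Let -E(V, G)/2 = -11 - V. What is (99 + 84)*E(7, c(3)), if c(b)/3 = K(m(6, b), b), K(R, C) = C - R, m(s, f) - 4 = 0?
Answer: 6588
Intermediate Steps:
m(s, f) = 4 (m(s, f) = 4 + 0 = 4)
c(b) = -12 + 3*b (c(b) = 3*(b - 1*4) = 3*(b - 4) = 3*(-4 + b) = -12 + 3*b)
E(V, G) = 22 + 2*V (E(V, G) = -2*(-11 - V) = 22 + 2*V)
(99 + 84)*E(7, c(3)) = (99 + 84)*(22 + 2*7) = 183*(22 + 14) = 183*36 = 6588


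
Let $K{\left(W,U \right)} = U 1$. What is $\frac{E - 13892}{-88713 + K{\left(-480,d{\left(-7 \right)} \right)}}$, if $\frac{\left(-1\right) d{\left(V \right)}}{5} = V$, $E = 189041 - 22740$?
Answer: $- \frac{1509}{878} \approx -1.7187$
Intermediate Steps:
$E = 166301$
$d{\left(V \right)} = - 5 V$
$K{\left(W,U \right)} = U$
$\frac{E - 13892}{-88713 + K{\left(-480,d{\left(-7 \right)} \right)}} = \frac{166301 - 13892}{-88713 - -35} = \frac{152409}{-88713 + 35} = \frac{152409}{-88678} = 152409 \left(- \frac{1}{88678}\right) = - \frac{1509}{878}$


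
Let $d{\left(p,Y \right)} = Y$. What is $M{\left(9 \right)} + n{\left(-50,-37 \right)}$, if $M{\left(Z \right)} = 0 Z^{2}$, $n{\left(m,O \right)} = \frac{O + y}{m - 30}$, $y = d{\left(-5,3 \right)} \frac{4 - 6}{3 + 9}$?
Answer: $\frac{15}{32} \approx 0.46875$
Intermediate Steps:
$y = - \frac{1}{2}$ ($y = 3 \frac{4 - 6}{3 + 9} = 3 \left(- \frac{2}{12}\right) = 3 \left(\left(-2\right) \frac{1}{12}\right) = 3 \left(- \frac{1}{6}\right) = - \frac{1}{2} \approx -0.5$)
$n{\left(m,O \right)} = \frac{- \frac{1}{2} + O}{-30 + m}$ ($n{\left(m,O \right)} = \frac{O - \frac{1}{2}}{m - 30} = \frac{- \frac{1}{2} + O}{-30 + m}$)
$M{\left(Z \right)} = 0$
$M{\left(9 \right)} + n{\left(-50,-37 \right)} = 0 + \frac{- \frac{1}{2} - 37}{-30 - 50} = 0 + \frac{1}{-80} \left(- \frac{75}{2}\right) = 0 - - \frac{15}{32} = 0 + \frac{15}{32} = \frac{15}{32}$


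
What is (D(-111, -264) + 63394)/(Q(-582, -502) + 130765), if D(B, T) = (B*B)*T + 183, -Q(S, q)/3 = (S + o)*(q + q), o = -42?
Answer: 3189167/1748723 ≈ 1.8237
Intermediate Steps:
Q(S, q) = -6*q*(-42 + S) (Q(S, q) = -3*(S - 42)*(q + q) = -3*(-42 + S)*2*q = -6*q*(-42 + S))
D(B, T) = 183 + T*B² (D(B, T) = B²*T + 183 = T*B² + 183 = 183 + T*B²)
(D(-111, -264) + 63394)/(Q(-582, -502) + 130765) = ((183 - 264*(-111)²) + 63394)/(6*(-502)*(42 - 1*(-582)) + 130765) = ((183 - 264*12321) + 63394)/(6*(-502)*(42 + 582) + 130765) = ((183 - 3252744) + 63394)/(6*(-502)*624 + 130765) = (-3252561 + 63394)/(-1879488 + 130765) = -3189167/(-1748723) = -3189167*(-1/1748723) = 3189167/1748723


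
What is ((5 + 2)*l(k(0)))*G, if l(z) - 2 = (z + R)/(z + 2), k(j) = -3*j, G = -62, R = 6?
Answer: -2170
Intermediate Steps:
l(z) = 2 + (6 + z)/(2 + z) (l(z) = 2 + (z + 6)/(z + 2) = 2 + (6 + z)/(2 + z))
((5 + 2)*l(k(0)))*G = ((5 + 2)*((10 + 3*(-3*0))/(2 - 3*0)))*(-62) = (7*((10 + 3*0)/(2 + 0)))*(-62) = (7*((10 + 0)/2))*(-62) = (7*((½)*10))*(-62) = (7*5)*(-62) = 35*(-62) = -2170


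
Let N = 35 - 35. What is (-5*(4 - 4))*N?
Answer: 0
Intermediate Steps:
N = 0
(-5*(4 - 4))*N = -5*(4 - 4)*0 = -5*0*0 = 0*0 = 0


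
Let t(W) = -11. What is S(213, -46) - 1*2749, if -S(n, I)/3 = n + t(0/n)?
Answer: -3355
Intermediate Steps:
S(n, I) = 33 - 3*n (S(n, I) = -3*(n - 11) = -3*(-11 + n) = 33 - 3*n)
S(213, -46) - 1*2749 = (33 - 3*213) - 1*2749 = (33 - 639) - 2749 = -606 - 2749 = -3355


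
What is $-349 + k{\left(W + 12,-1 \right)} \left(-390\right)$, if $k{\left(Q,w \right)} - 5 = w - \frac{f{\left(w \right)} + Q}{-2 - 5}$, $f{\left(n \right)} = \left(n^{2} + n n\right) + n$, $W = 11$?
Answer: $- \frac{22723}{7} \approx -3246.1$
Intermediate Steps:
$f{\left(n \right)} = n + 2 n^{2}$ ($f{\left(n \right)} = \left(n^{2} + n^{2}\right) + n = 2 n^{2} + n = n + 2 n^{2}$)
$k{\left(Q,w \right)} = 5 + w + \frac{Q}{7} + \frac{w \left(1 + 2 w\right)}{7}$ ($k{\left(Q,w \right)} = 5 + \left(w - \frac{w \left(1 + 2 w\right) + Q}{-2 - 5}\right) = 5 + \left(w - \frac{Q + w \left(1 + 2 w\right)}{-7}\right) = 5 + \left(w - \left(Q + w \left(1 + 2 w\right)\right) \left(- \frac{1}{7}\right)\right) = 5 - \left(- w - \frac{Q}{7} - \frac{w \left(1 + 2 w\right)}{7}\right) = 5 + \left(w + \left(\frac{Q}{7} + \frac{w \left(1 + 2 w\right)}{7}\right)\right) = 5 + \left(w + \frac{Q}{7} + \frac{w \left(1 + 2 w\right)}{7}\right) = 5 + w + \frac{Q}{7} + \frac{w \left(1 + 2 w\right)}{7}$)
$-349 + k{\left(W + 12,-1 \right)} \left(-390\right) = -349 + \left(5 + \frac{11 + 12}{7} + \frac{2 \left(-1\right)^{2}}{7} + \frac{8}{7} \left(-1\right)\right) \left(-390\right) = -349 + \left(5 + \frac{1}{7} \cdot 23 + \frac{2}{7} \cdot 1 - \frac{8}{7}\right) \left(-390\right) = -349 + \left(5 + \frac{23}{7} + \frac{2}{7} - \frac{8}{7}\right) \left(-390\right) = -349 + \frac{52}{7} \left(-390\right) = -349 - \frac{20280}{7} = - \frac{22723}{7}$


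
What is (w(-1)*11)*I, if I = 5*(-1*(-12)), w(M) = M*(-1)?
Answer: 660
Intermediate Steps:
w(M) = -M
I = 60 (I = 5*12 = 60)
(w(-1)*11)*I = (-1*(-1)*11)*60 = (1*11)*60 = 11*60 = 660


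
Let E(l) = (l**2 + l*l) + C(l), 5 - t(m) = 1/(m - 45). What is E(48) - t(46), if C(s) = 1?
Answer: 4605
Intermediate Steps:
t(m) = 5 - 1/(-45 + m) (t(m) = 5 - 1/(m - 45) = 5 - 1/(-45 + m))
E(l) = 1 + 2*l**2 (E(l) = (l**2 + l*l) + 1 = (l**2 + l**2) + 1 = 2*l**2 + 1 = 1 + 2*l**2)
E(48) - t(46) = (1 + 2*48**2) - (-226 + 5*46)/(-45 + 46) = (1 + 2*2304) - (-226 + 230)/1 = (1 + 4608) - 4 = 4609 - 1*4 = 4609 - 4 = 4605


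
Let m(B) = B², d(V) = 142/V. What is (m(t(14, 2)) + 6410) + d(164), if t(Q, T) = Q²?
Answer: 3675803/82 ≈ 44827.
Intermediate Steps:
(m(t(14, 2)) + 6410) + d(164) = ((14²)² + 6410) + 142/164 = (196² + 6410) + 142*(1/164) = (38416 + 6410) + 71/82 = 44826 + 71/82 = 3675803/82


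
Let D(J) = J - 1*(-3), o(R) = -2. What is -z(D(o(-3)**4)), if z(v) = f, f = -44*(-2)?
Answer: -88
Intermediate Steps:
D(J) = 3 + J (D(J) = J + 3 = 3 + J)
f = 88
z(v) = 88
-z(D(o(-3)**4)) = -1*88 = -88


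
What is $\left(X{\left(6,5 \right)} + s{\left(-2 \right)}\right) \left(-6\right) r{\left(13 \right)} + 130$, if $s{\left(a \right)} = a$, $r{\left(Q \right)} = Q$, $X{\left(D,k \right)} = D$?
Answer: $-182$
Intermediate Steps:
$\left(X{\left(6,5 \right)} + s{\left(-2 \right)}\right) \left(-6\right) r{\left(13 \right)} + 130 = \left(6 - 2\right) \left(-6\right) 13 + 130 = 4 \left(-6\right) 13 + 130 = \left(-24\right) 13 + 130 = -312 + 130 = -182$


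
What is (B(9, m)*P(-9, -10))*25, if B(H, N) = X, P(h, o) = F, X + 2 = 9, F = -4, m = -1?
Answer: -700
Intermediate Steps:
X = 7 (X = -2 + 9 = 7)
P(h, o) = -4
B(H, N) = 7
(B(9, m)*P(-9, -10))*25 = (7*(-4))*25 = -28*25 = -700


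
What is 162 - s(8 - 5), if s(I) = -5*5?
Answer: 187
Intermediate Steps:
s(I) = -25
162 - s(8 - 5) = 162 - 1*(-25) = 162 + 25 = 187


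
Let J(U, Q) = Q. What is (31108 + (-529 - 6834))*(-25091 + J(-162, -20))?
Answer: -596260695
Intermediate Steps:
(31108 + (-529 - 6834))*(-25091 + J(-162, -20)) = (31108 + (-529 - 6834))*(-25091 - 20) = (31108 - 7363)*(-25111) = 23745*(-25111) = -596260695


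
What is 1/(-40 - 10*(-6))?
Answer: 1/20 ≈ 0.050000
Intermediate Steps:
1/(-40 - 10*(-6)) = 1/(-40 + 60) = 1/20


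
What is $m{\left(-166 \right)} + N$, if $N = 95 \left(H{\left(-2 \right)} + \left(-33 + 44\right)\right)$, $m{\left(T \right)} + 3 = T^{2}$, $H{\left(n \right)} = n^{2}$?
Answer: $28978$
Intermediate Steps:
$m{\left(T \right)} = -3 + T^{2}$
$N = 1425$ ($N = 95 \left(\left(-2\right)^{2} + \left(-33 + 44\right)\right) = 95 \left(4 + 11\right) = 95 \cdot 15 = 1425$)
$m{\left(-166 \right)} + N = \left(-3 + \left(-166\right)^{2}\right) + 1425 = \left(-3 + 27556\right) + 1425 = 27553 + 1425 = 28978$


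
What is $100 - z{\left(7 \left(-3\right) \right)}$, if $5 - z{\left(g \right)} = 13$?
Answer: $108$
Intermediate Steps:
$z{\left(g \right)} = -8$ ($z{\left(g \right)} = 5 - 13 = -8$)
$100 - z{\left(7 \left(-3\right) \right)} = 100 - -8 = 100 + 8 = 108$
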